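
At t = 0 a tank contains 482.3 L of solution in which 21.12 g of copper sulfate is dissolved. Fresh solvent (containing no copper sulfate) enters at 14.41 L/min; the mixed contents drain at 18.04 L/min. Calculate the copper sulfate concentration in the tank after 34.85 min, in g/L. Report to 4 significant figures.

Total volume: dV/dt = Q_in − Q_out = -3.63000 L/min, so V(t) = 482.3 − 3.63000 t and V(34.85) = 355.795 L.
Solute balance: dm/dt = 0 − Q_out C = −Q_out m/V(t).
dm/m = −Q_out dt/(V₀ − 3.63000 t); integrating gives ln(m/m₀) = −(Q_out/(Q_in−Q_out)) ln(V/V₀).
m = m₀ (V₀/V)^(Q_out/(Q_in−Q_out)) = 21.12 × (482.3/355.795)^(-4.96970) = 4.65701 g.
C = m/V = 4.65701/355.795 = 0.0130890 g/L.

0.01309 g/L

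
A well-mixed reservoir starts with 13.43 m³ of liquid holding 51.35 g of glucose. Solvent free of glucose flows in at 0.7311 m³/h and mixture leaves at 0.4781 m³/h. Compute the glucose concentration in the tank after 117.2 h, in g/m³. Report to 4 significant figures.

Let m(t) be the amount of glucose. Volume: V(t) = V₀ + (Q_in − Q_out) t = 13.43 + 0.253000 t; V(117.2) = 43.0816 m³.
Solute balance: dm/dt = 0 − Q_out C = −Q_out m/V(t).
Separate: dm/m = −Q_out dt/V(t) ⇒ ln(m/m₀) = −(Q_out/(Q_in−Q_out)) ln(V/V₀).
m = m₀ (V₀/V)^(Q_out/(Q_in−Q_out)) = 51.35 × (13.43/43.0816)^(1.88972) = 5.67457 g.
C = m/V = 5.67457/43.0816 = 0.131717 g/m³.

0.1317 g/m³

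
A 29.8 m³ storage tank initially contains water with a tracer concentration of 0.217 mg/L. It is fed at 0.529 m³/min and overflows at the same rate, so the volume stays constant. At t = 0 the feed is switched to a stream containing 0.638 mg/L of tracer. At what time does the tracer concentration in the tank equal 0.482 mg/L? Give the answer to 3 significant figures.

Unsteady species balance (constant V, well mixed): V dC/dt = Q(C_in − C), so τ = V/Q = 56.333 min.
C(t) = C_in + (C₀ − C_in) e^(−t/τ). Set C = 0.482 and solve for t:
e^(−t/τ) = (C − C_in)/(C₀ − C_in) = (0.482 − 0.638)/(0.217 − 0.638) = 0.37055
t = −τ ln(…) = 56.333 × 0.99278 = 55.926 min.

55.9 min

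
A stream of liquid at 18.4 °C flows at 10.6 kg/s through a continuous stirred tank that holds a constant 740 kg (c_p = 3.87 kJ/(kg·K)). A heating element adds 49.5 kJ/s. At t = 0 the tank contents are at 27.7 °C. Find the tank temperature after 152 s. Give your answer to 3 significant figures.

20.5 °C

Heat balance on the well-mixed liquid: M c_p dT/dt = ṁ c_p (T_in − T) + 49.5.
Rearrange: dT/dt = (T_ss − T)/τ with τ = M/ṁ = 69.811 s and T_ss = T_in + Q̇/(ṁ c_p) = 19.607 °C.
Integrating: T(t) = T_ss + (T₀ − T_ss) e^(−t/τ).
T(152) = 19.607 + (8.0933)·e^(−152/69.811) = 19.607 + (8.0933)·0.11335 = 20.524 °C.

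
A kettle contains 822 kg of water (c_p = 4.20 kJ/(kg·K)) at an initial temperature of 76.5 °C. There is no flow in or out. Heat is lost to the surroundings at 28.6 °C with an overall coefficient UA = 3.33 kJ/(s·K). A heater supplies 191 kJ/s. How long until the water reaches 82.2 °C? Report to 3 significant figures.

957 s

Unsteady energy balance on the tank contents: M c_p dT/dt = −UA(T − T_amb) + Q̇.
τ = M c_p/UA = 1036.8 s; T_ss = T_amb + Q̇/UA = 28.6 + 191/3.33 = 85.957 °C.
T(t) = T_ss + (T₀ − T_ss)e^(−t/τ); set T = 82.2:
t = −τ ln[(T − T_ss)/(T₀ − T_ss)] = −1036.8 · ln(0.39729) = 957.01 s.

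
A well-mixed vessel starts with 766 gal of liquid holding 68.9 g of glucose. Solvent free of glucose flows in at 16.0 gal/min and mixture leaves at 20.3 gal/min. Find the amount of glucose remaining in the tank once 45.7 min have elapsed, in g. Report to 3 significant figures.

17.0 g

Total volume: dV/dt = Q_in − Q_out = -4.3000 gal/min, so V(t) = 766 − 4.3000 t and V(45.7) = 569.49 gal.
Species balance (pure solvent in): dm/dt = −Q_out · m/V(t).
Separate: dm/m = −Q_out dt/V(t) ⇒ ln(m/m₀) = −(Q_out/(Q_in−Q_out)) ln(V/V₀).
m = m₀ (V₀/V)^(Q_out/(Q_in−Q_out)) = 68.9 × (766/569.49)^(-4.7209) = 16.999 g.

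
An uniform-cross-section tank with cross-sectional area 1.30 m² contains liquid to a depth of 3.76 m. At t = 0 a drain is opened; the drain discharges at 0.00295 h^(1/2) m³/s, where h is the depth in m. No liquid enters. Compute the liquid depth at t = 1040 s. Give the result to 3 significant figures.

Unsteady balance on liquid volume: A dh/dt = −0.00295 √h.
This is separable: 2 d(√h)/dt = −0.00295/A, so √h = √h₀ − (0.00295/(2A)) t.
√h = √3.76 − 0.00295·1040/(2·1.30) = 1.9391 − 1.1800 = 0.75907.
h = 0.75907² = 0.57619 m.

0.576 m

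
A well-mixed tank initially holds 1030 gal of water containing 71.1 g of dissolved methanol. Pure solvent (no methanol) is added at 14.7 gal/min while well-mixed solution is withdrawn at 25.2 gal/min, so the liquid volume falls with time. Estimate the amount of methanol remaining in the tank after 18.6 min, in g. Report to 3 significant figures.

Let m(t) be the amount of methanol. Volume: V(t) = V₀ + (Q_in − Q_out) t = 1030 − 10.500 t; V(18.6) = 834.70 gal.
Species balance (pure solvent in): dm/dt = −Q_out · m/V(t).
dm/m = −Q_out dt/(V₀ − 10.500 t); integrating gives ln(m/m₀) = −(Q_out/(Q_in−Q_out)) ln(V/V₀).
m = m₀ (V₀/V)^(Q_out/(Q_in−Q_out)) = 71.1 × (1030/834.70)^(-2.4000) = 42.927 g.

42.9 g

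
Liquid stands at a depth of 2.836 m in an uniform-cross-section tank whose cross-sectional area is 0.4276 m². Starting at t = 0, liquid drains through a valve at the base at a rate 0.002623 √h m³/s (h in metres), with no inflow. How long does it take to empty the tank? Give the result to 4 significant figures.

549.1 s

Volume balance on the tank: A dh/dt = −0.002623 √h.
Separate and integrate: 2(√h − √h₀) = −(0.002623/A) t.
Set h = 0: 2√h₀ = (0.002623/A) t_empty ⇒ t_empty = 2A√h₀/0.002623.
t_empty = 2·0.4276·√2.836/0.002623 = 0.855200·1.68404/0.002623 = 549.063 s.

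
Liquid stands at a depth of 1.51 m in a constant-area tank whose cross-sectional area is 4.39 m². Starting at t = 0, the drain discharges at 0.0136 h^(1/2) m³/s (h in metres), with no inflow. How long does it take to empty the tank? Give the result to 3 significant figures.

A dh/dt = −Q_out = −0.0136 √h.
Separate and integrate: 2(√h − √h₀) = −(0.0136/A) t.
Set h = 0: 2√h₀ = (0.0136/A) t_empty ⇒ t_empty = 2A√h₀/0.0136.
t_empty = 2·4.39·√1.51/0.0136 = 8.7800·1.2288/0.0136 = 793.31 s.

793 s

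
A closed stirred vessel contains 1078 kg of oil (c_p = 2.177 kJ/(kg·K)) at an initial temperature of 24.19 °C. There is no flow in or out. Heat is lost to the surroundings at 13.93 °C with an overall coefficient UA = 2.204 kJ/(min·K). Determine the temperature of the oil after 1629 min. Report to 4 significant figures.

16.15 °C

M c_p dT/dt = −UA(T − T_amb).
dT/dt = (T_ss − T)/τ with T_ss = T_amb = 13.9300 °C, τ = M c_p/UA = 1078·2.177/2.204 = 1064.79 min.
This is linear first-order; T(t) = T_ss + (T₀ − T_ss) e^(−t/τ).
T(1629) = 13.9300 + (10.2600)·0.216563 = 16.1519 °C.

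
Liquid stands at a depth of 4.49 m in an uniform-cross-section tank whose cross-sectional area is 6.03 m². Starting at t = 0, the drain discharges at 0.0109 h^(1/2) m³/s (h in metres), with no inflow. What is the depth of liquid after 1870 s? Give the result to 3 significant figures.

With no inflow, A dh/dt = −0.0109 √h.
This is separable: 2 d(√h)/dt = −0.0109/A, so √h = √h₀ − (0.0109/(2A)) t.
√h = √4.49 − 0.0109·1870/(2·6.03) = 2.1190 − 1.6901 = 0.42883.
h = 0.42883² = 0.18389 m.

0.184 m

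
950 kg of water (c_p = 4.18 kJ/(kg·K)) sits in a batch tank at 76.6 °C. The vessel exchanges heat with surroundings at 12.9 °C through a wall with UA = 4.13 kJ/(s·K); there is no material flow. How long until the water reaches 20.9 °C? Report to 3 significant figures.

1990 s

Lumped-capacitance energy balance: M c_p dT/dt = UA(T_amb − T).
τ = M c_p/UA = 961.50 s; T_ss = T_amb = 12.900 °C.
T(t) = T_ss + (T₀ − T_ss)e^(−t/τ); set T = 20.9:
t = −τ ln[(T − T_ss)/(T₀ − T_ss)] = −961.50 · ln(0.12559) = 1994.9 s.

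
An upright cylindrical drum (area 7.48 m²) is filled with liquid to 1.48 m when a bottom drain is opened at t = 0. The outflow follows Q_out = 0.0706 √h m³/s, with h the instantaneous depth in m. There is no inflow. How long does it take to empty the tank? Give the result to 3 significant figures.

Accumulation of liquid (constant cross-section A): A dh/dt = −0.0706 √h.
This is separable: 2 d(√h)/dt = −0.0706/A, so √h = √h₀ − (0.0706/(2A)) t.
Tank is empty when √h = 0: t_empty = 2A√h₀/0.0706.
t_empty = 2·7.48·√1.48/0.0706 = 14.960·1.2166/0.0706 = 257.79 s.

258 s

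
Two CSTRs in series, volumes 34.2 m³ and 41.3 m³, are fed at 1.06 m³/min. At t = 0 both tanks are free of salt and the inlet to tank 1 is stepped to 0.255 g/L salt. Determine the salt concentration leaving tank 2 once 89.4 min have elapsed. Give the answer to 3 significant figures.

0.182 g/L

Each tank obeys Vᵢ dCᵢ/dt = Q(Cᵢ₋₁ − Cᵢ), so τᵢ = Vᵢ/Q.
τ₁ = 34.2/1.06 = 32.264 min; τ₂ = 41.3/1.06 = 38.962 min.
Tank 1: C₁ = C_in(1 − e^(−t/τ₁)). Tank 2 (τ₁ ≠ τ₂): C₂ = C_in[1 − (τ₁ e^(−t/τ₁) − τ₂ e^(−t/τ₂))/(τ₁ − τ₂)].
At t = 89.4: e^(−t/τ₁) = 0.062607, e^(−t/τ₂) = 0.10081.
C₂ = 0.255·[1 − (32.264·0.062607 − 38.962·0.10081)/(-6.6981)] = 0.255·0.71518 = 0.18237 g/L.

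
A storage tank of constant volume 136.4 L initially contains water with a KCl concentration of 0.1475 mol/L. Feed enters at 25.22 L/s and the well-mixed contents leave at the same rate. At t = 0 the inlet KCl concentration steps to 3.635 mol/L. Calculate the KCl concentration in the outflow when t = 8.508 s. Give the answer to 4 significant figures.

2.912 mol/L

Transient balance on the dissolved component: V dC/dt = Q(C_in − C).
So dC/dt = (C_in − C)/τ with τ = V/Q = 136.4/25.22 = 5.40841 s.
C approaches C_in exponentially: C(t) = C_in + (C₀ − C_in) e^(−t/τ).
C(8.508) = 3.635 + (0.1475 − 3.635)·e^(−8.508/5.40841) = 3.635 + (-3.48750)·0.207400 = 2.91169 mol/L.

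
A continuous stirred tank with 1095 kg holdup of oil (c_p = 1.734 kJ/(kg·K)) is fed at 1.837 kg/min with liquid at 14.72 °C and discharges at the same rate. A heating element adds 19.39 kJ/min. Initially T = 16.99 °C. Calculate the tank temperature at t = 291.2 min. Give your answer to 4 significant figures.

18.47 °C

Energy balance: M c_p dT/dt = ṁ c_p (T_in − T) + 19.39.
Rearrange: dT/dt = (T_ss − T)/τ with τ = M/ṁ = 596.081 min and T_ss = T_in + Q̇/(ṁ c_p) = 20.8072 °C.
Solution: T(t) = T_ss + (T₀ − T_ss) e^(−t/τ).
T(291.2) = 20.8072 + (-3.81723)·e^(−291.2/596.081) = 20.8072 + (-3.81723)·0.613531 = 18.4652 °C.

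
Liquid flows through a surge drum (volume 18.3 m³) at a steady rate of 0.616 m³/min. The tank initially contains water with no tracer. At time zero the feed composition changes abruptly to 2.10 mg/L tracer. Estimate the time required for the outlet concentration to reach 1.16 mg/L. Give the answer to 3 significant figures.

23.9 min

Mass balance on the solute (V constant): V dC/dt = Q(C_in − C), so τ = V/Q = 29.708 min.
C(t) = C_in + (C₀ − C_in) e^(−t/τ). Set C = 1.16 and solve for t:
e^(−t/τ) = (C − C_in)/(C₀ − C_in) = (1.16 − 2.10)/(0 − 2.10) = 0.44762
t = −τ ln(…) = 29.708 × 0.80381 = 23.880 min.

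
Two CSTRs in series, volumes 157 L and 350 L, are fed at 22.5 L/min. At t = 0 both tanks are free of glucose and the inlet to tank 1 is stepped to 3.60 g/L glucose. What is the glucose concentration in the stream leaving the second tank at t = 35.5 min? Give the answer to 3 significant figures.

2.95 g/L

Species balance on tank i: dCᵢ/dt = (Cᵢ₋₁ − Cᵢ)/τᵢ with τᵢ = Vᵢ/Q.
τ₁ = 157/22.5 = 6.9778 min; τ₂ = 350/22.5 = 15.556 min.
Solving the cascade with C₁(0)=C₂(0)=0 gives C₂(t) = C_in[1 − (τ₁ e^(−t/τ₁) − τ₂ e^(−t/τ₂))/(τ₁ − τ₂)].
At t = 35.5: e^(−t/τ₁) = 0.0061729, e^(−t/τ₂) = 0.10207.
C₂ = 3.60·[1 − (6.9778·0.0061729 − 15.556·0.10207)/(-8.5778)] = 3.60·0.81993 = 2.9517 g/L.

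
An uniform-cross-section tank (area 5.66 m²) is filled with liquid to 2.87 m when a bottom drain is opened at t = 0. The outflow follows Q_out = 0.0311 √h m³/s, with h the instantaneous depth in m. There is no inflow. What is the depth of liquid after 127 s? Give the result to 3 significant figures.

1.81 m

With no inflow, A dh/dt = −0.0311 √h.
∫ h^(−1/2) dh = −(0.0311/A) ∫ dt, giving 2√h = 2√h₀ − (0.0311/A) t.
√h = √2.87 − 0.0311·127/(2·5.66) = 1.6941 − 0.34891 = 1.3452.
h = 1.3452² = 1.8095 m.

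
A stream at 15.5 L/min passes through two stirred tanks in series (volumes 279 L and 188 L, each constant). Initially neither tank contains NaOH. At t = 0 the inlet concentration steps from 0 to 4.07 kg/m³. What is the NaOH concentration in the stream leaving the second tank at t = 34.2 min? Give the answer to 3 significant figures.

Time constants: τᵢ = Vᵢ/Q for each well-mixed tank.
τ₁ = 279/15.5 = 18.000 min; τ₂ = 188/15.5 = 12.129 min.
Solving the cascade with C₁(0)=C₂(0)=0 gives C₂(t) = C_in[1 − (τ₁ e^(−t/τ₁) − τ₂ e^(−t/τ₂))/(τ₁ − τ₂)].
At t = 34.2: e^(−t/τ₁) = 0.14957, e^(−t/τ₂) = 0.059625.
C₂ = 4.07·[1 − (18.000·0.14957 − 12.129·0.059625)/(5.8710)] = 4.07·0.66461 = 2.7050 kg/m³.

2.70 kg/m³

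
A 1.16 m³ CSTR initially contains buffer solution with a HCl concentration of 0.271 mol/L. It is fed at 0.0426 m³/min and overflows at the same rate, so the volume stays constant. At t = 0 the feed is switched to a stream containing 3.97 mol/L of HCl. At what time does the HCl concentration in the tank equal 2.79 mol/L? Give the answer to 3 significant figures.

31.1 min

Unsteady species balance (constant V, well mixed): V dC/dt = Q(C_in − C), so τ = V/Q = 27.230 min.
C(t) = C_in + (C₀ − C_in) e^(−t/τ). Set C = 2.79 and solve for t:
e^(−t/τ) = (C − C_in)/(C₀ − C_in) = (2.79 − 3.97)/(0.271 − 3.97) = 0.31901
t = −τ ln(…) = 27.230 × 1.1425 = 31.112 min.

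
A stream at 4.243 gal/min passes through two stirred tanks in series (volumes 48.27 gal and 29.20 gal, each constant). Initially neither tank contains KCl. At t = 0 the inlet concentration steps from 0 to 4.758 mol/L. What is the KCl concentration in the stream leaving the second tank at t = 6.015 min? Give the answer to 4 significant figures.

Species balance on tank i: dCᵢ/dt = (Cᵢ₋₁ − Cᵢ)/τᵢ with τᵢ = Vᵢ/Q.
τ₁ = 48.27/4.243 = 11.3764 min; τ₂ = 29.20/4.243 = 6.88192 min.
Solving the cascade with C₁(0)=C₂(0)=0 gives C₂(t) = C_in[1 − (τ₁ e^(−t/τ₁) − τ₂ e^(−t/τ₂))/(τ₁ − τ₂)].
At t = 6.015: e^(−t/τ₁) = 0.589355, e^(−t/τ₂) = 0.417267.
C₂ = 4.758·[1 − (11.3764·0.589355 − 6.88192·0.417267)/(4.49446)] = 4.758·0.147144 = 0.700112 mol/L.

0.7001 mol/L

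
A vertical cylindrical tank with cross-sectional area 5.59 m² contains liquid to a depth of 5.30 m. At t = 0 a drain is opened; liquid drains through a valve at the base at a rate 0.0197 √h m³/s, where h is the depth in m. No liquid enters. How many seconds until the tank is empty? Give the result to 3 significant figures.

1310 s

A dh/dt = −Q_out = −0.0197 √h.
Separate and integrate: 2(√h − √h₀) = −(0.0197/A) t.
Set h = 0: 2√h₀ = (0.0197/A) t_empty ⇒ t_empty = 2A√h₀/0.0197.
t_empty = 2·5.59·√5.30/0.0197 = 11.180·2.3022/0.0197 = 1306.5 s.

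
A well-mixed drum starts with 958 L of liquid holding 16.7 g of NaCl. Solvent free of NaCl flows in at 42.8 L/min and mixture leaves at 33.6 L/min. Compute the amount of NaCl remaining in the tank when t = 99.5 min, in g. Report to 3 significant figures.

1.44 g

Let m(t) be the amount of NaCl. Volume: V(t) = V₀ + (Q_in − Q_out) t = 958 + 9.2000 t; V(99.5) = 1873.4 L.
No NaCl enters, so dm/dt = −Q_out · (m/V).
dm/m = −Q_out dt/(V₀ + 9.2000 t); integrating gives ln(m/m₀) = −(Q_out/(Q_in−Q_out)) ln(V/V₀).
m = m₀ (V₀/V)^(Q_out/(Q_in−Q_out)) = 16.7 × (958/1873.4)^(3.6522) = 1.4420 g.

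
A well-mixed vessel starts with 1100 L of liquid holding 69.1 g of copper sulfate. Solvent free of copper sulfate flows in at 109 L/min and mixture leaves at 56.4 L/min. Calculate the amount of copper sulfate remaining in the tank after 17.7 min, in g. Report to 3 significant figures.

Total volume: dV/dt = Q_in − Q_out = 52.600 L/min, so V(t) = 1100 + 52.600 t and V(17.7) = 2031.0 L.
Species balance (pure solvent in): dm/dt = −Q_out · m/V(t).
Separate: dm/m = −Q_out dt/V(t) ⇒ ln(m/m₀) = −(Q_out/(Q_in−Q_out)) ln(V/V₀).
m = m₀ (V₀/V)^(Q_out/(Q_in−Q_out)) = 69.1 × (1100/2031.0)^(1.0722) = 35.803 g.

35.8 g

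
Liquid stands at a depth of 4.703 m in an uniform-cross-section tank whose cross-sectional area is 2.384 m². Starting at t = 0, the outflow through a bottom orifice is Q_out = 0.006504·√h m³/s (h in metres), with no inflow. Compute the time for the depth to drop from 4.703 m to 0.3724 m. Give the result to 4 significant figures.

With no inflow, A dh/dt = −0.006504 √h.
This is separable: 2 d(√h)/dt = −0.006504/A, so √h = √h₀ − (0.006504/(2A)) t.
t = 2A(√h₀ − √h)/0.006504 = 2·2.384·(√4.703 − √0.3724)/0.006504
  = 4.76800 × (2.16864 − 0.610246) / 0.006504 = 1142.44 s.

1142 s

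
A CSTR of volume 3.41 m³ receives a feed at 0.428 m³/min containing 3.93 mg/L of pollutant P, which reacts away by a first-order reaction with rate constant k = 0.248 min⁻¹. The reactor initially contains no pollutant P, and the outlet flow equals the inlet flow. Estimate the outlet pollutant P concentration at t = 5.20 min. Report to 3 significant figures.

1.13 mg/L

Species balance: V dC/dt = Q C_in − Q C − k V C.
dC/dt = (Q/V) C_in − (Q/V + k) C; effective rate a = Q/V + k = 0.12551 + 0.248 = 0.37351 min⁻¹.
C_ss = Q C_in/(Q + kV) = 1.3206 mg/L; C(t) = C_ss + (C₀ − C_ss) e^(−a t).
C(5.20) = 1.3206 + (-1.3206)·e^(−0.37351·5.20) = 1.3206 + (-1.3206)·0.14338 = 1.1313 mg/L.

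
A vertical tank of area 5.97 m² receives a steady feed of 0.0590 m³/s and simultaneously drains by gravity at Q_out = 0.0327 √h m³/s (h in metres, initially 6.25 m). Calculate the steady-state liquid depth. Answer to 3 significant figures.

Accumulation of liquid (constant cross-section A): A dh/dt = Q_in − 0.0327 √h. At steady state dh/dt = 0:
Q_in = 0.0327 √h_ss ⇒ √h_ss = 0.0590/0.0327 = 1.8043.
h_ss = 1.8043² = 3.2554 m. (Since h₀ = 6.25 m > h_ss, the level will fall toward this value.)

3.26 m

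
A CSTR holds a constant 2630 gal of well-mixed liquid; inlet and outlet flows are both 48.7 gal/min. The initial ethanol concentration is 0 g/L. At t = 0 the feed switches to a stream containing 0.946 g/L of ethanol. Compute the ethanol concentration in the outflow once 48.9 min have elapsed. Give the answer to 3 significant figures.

0.563 g/L

Mass balance on the solute (V constant): V dC/dt = Q(C_in − C).
Time constant τ = V/Q = 2630/48.7 = 54.004 min.
This is linear first-order; C(t) = C_in + (C₀ − C_in) e^(−t/τ).
C(48.9) = 0.946 + (0 − 0.946)·e^(−48.9/54.004) = 0.946 + (-0.94600)·0.40435 = 0.56349 g/L.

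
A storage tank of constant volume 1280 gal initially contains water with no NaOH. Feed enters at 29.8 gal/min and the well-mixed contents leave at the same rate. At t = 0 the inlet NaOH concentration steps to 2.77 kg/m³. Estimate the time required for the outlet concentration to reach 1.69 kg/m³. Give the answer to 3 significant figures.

40.5 min

Species balance: V dC/dt = Q(C_in − C) ⇒ τ = V/Q = 42.953 min.
C(t) = C_in + (C₀ − C_in) e^(−t/τ). Set C = 1.69 and solve for t:
e^(−t/τ) = (C − C_in)/(C₀ − C_in) = (1.69 − 2.77)/(0 − 2.77) = 0.38989
t = −τ ln(…) = 42.953 × 0.94189 = 40.457 min.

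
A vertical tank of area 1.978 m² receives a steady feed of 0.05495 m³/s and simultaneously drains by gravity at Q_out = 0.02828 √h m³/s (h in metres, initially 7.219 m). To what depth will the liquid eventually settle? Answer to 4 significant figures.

Level balance: A dh/dt = 0.05495 − 0.02828 √h. Setting dh/dt = 0:
Q_in = 0.02828 √h_ss ⇒ √h_ss = 0.05495/0.02828 = 1.94307.
h_ss = 1.94307² = 3.77552 m. (Since h₀ = 7.219 m > h_ss, the level will fall toward this value.)

3.776 m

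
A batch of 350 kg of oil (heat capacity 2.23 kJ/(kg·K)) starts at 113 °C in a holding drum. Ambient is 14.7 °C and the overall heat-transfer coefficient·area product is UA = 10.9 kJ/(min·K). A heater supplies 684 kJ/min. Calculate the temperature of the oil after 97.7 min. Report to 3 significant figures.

First-law balance (no shaft work): M c_p dT/dt = −UA(T − T_amb) + Q̇.
dT/dt = (T_ss − T)/τ with T_ss = T_amb + Q̇/UA = 14.7 + 684/10.9 = 77.452 °C, τ = M c_p/UA = 350·2.23/10.9 = 71.606 min.
This is linear first-order; T(t) = T_ss + (T₀ − T_ss) e^(−t/τ).
T(97.7) = 77.452 + (35.548)·0.25553 = 86.536 °C.

86.5 °C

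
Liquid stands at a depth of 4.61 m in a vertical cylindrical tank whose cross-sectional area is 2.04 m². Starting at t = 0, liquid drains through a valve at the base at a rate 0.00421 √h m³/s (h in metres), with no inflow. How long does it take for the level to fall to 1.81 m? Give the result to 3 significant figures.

777 s

A dh/dt = −Q_out = −0.00421 √h.
This is separable: 2 d(√h)/dt = −0.00421/A, so √h = √h₀ − (0.00421/(2A)) t.
t = 2A(√h₀ − √h)/0.00421 = 2·2.04·(√4.61 − √1.81)/0.00421
  = 4.0800 × (2.1471 − 1.3454) / 0.00421 = 776.97 s.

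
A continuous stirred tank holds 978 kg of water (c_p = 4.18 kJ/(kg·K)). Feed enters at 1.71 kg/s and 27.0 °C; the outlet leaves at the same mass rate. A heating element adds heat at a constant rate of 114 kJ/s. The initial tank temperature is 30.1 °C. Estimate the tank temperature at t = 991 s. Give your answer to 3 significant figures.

40.7 °C

M c_p dT/dt = ṁ c_p (T_in − T) + Q̇.
Rearrange: dT/dt = (T_ss − T)/τ with τ = M/ṁ = 571.93 s and T_ss = T_in + Q̇/(ṁ c_p) = 42.949 °C.
T approaches T_ss exponentially: T(t) = T_ss + (T₀ − T_ss) e^(−t/τ).
T(991) = 42.949 + (-12.849)·e^(−991/571.93) = 42.949 + (-12.849)·0.17680 = 40.677 °C.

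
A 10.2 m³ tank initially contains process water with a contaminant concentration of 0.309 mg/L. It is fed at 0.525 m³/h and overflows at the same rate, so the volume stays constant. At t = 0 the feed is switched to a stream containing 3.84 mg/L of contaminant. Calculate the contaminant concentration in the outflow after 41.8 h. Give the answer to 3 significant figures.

3.43 mg/L

Unsteady species balance (constant V, well mixed): V dC/dt = Q(C_in − C).
Time constant τ = V/Q = 10.2/0.525 = 19.429 h.
Integrating: C(t) = C_in + (C₀ − C_in) e^(−t/τ).
C(41.8) = 3.84 + (0.309 − 3.84)·e^(−41.8/19.429) = 3.84 + (-3.5310)·0.11631 = 3.4293 mg/L.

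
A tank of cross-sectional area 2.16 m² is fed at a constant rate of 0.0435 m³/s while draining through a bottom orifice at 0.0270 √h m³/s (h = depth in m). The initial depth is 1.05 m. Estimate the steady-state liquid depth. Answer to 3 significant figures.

2.60 m

Unsteady balance on liquid volume: A dh/dt = Q_in − 0.0270 √h. At steady state dh/dt = 0:
Q_in = 0.0270 √h_ss ⇒ √h_ss = 0.0435/0.0270 = 1.6111.
h_ss = 1.6111² = 2.5957 m. (Since h₀ = 1.05 m < h_ss, the level will rise toward this value.)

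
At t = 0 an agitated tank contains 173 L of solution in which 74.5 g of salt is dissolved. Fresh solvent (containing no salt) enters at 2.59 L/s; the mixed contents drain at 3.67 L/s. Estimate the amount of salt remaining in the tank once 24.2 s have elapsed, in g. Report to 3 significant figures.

42.7 g

Total volume: dV/dt = Q_in − Q_out = -1.0800 L/s, so V(t) = 173 − 1.0800 t and V(24.2) = 146.86 L.
No salt enters, so dm/dt = −Q_out · (m/V).
Separate: dm/m = −Q_out dt/V(t) ⇒ ln(m/m₀) = −(Q_out/(Q_in−Q_out)) ln(V/V₀).
m = m₀ (V₀/V)^(Q_out/(Q_in−Q_out)) = 74.5 × (173/146.86)^(-3.3981) = 42.702 g.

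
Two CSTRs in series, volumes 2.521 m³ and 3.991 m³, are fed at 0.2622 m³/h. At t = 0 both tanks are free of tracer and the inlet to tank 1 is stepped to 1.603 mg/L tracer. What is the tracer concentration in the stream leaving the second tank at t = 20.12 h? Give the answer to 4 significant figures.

0.7817 mg/L

Each tank obeys Vᵢ dCᵢ/dt = Q(Cᵢ₋₁ − Cᵢ), so τᵢ = Vᵢ/Q.
τ₁ = 2.521/0.2622 = 9.61480 h; τ₂ = 3.991/0.2622 = 15.2212 h.
Tank 1: C₁ = C_in(1 − e^(−t/τ₁)). Tank 2 (τ₁ ≠ τ₂): C₂ = C_in[1 − (τ₁ e^(−t/τ₁) − τ₂ e^(−t/τ₂))/(τ₁ − τ₂)].
At t = 20.12: e^(−t/τ₁) = 0.123365, e^(−t/τ₂) = 0.266644.
C₂ = 1.603·[1 − (9.61480·0.123365 − 15.2212·0.266644)/(-5.60641)] = 1.603·0.487637 = 0.781682 mg/L.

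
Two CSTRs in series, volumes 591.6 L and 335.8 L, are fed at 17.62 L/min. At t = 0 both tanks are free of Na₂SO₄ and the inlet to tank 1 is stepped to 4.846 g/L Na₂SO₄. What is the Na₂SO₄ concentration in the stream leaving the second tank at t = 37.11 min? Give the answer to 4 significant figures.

Each tank obeys Vᵢ dCᵢ/dt = Q(Cᵢ₋₁ − Cᵢ), so τᵢ = Vᵢ/Q.
τ₁ = 591.6/17.62 = 33.5755 min; τ₂ = 335.8/17.62 = 19.0579 min.
Solving the cascade with C₁(0)=C₂(0)=0 gives C₂(t) = C_in[1 − (τ₁ e^(−t/τ₁) − τ₂ e^(−t/τ₂))/(τ₁ − τ₂)].
At t = 37.11: e^(−t/τ₁) = 0.331121, e^(−t/τ₂) = 0.142669.
C₂ = 4.846·[1 − (33.5755·0.331121 − 19.0579·0.142669)/(14.5176)] = 4.846·0.421490 = 2.04254 g/L.

2.043 g/L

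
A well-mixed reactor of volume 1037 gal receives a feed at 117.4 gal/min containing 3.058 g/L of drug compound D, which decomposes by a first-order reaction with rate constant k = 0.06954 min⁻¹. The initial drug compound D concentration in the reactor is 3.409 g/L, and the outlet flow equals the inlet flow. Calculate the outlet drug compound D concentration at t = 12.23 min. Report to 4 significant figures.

2.056 g/L

Accumulation = in − out − consumed: V dC/dt = Q C_in − Q C − k V C.
This is linear with rate a = Q/V + k = 0.182751 min⁻¹.
C_ss = Q C_in/(Q + kV) = 1.89438 g/L; C(t) = C_ss + (C₀ − C_ss) e^(−a t).
C(12.23) = 1.89438 + (1.51462)·e^(−0.182751·12.23) = 1.89438 + (1.51462)·0.106987 = 2.05642 g/L.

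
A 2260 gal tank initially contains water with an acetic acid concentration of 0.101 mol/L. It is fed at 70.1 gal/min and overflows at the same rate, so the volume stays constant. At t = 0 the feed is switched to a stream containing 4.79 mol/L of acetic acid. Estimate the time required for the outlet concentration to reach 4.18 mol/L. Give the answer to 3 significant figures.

Species balance: V dC/dt = Q(C_in − C) ⇒ τ = V/Q = 32.240 min.
C(t) = C_in + (C₀ − C_in) e^(−t/τ). Set C = 4.18 and solve for t:
e^(−t/τ) = (C − C_in)/(C₀ − C_in) = (4.18 − 4.79)/(0.101 − 4.79) = 0.13009
t = −τ ln(…) = 32.240 × 2.0395 = 65.753 min.

65.8 min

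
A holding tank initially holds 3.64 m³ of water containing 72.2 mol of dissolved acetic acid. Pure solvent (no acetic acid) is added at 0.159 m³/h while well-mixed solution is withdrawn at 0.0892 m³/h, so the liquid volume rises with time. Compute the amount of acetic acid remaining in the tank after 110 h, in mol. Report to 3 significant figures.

Total volume: dV/dt = Q_in − Q_out = 0.069800 m³/h, so V(t) = 3.64 + 0.069800 t and V(110) = 11.318 m³.
Species balance (pure solvent in): dm/dt = −Q_out · m/V(t).
Separate: dm/m = −Q_out dt/V(t) ⇒ ln(m/m₀) = −(Q_out/(Q_in−Q_out)) ln(V/V₀).
m = m₀ (V₀/V)^(Q_out/(Q_in−Q_out)) = 72.2 × (3.64/11.318)^(1.2779) = 16.941 mol.

16.9 mol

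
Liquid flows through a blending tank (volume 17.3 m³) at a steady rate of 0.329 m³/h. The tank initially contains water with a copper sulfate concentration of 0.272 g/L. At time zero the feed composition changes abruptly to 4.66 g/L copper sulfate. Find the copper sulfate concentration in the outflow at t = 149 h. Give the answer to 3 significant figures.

4.40 g/L

Accumulation = in − out for the solute gives V dC/dt = Q(C_in − C).
So dC/dt = (C_in − C)/τ with τ = V/Q = 17.3/0.329 = 52.584 h.
This is linear first-order; C(t) = C_in + (C₀ − C_in) e^(−t/τ).
C(149) = 4.66 + (0.272 − 4.66)·e^(−149/52.584) = 4.66 + (-4.3880)·0.058802 = 4.4020 g/L.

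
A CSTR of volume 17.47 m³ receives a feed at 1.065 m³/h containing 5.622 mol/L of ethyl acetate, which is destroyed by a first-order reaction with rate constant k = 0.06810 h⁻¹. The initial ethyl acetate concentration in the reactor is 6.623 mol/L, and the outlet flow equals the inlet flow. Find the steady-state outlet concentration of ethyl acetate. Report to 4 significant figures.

2.656 mol/L

Species balance: V dC/dt = Q C_in − Q C − k V C.
At steady state: 0 = Q C_in − (Q + kV) C_ss, so C_ss = Q C_in/(Q + kV).
C_ss = 1.065·5.622/(1.065 + 0.06810·17.47) = 5.98743/2.25471 = 2.65552 mol/L.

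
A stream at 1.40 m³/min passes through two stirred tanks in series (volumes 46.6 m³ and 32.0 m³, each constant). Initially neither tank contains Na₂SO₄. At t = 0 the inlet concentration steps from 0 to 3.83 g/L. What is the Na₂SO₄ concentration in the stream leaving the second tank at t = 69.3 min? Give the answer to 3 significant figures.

Each tank obeys Vᵢ dCᵢ/dt = Q(Cᵢ₋₁ − Cᵢ), so τᵢ = Vᵢ/Q.
τ₁ = 46.6/1.40 = 33.286 min; τ₂ = 32.0/1.40 = 22.857 min.
Tank 1: C₁ = C_in(1 − e^(−t/τ₁)). Tank 2 (τ₁ ≠ τ₂): C₂ = C_in[1 − (τ₁ e^(−t/τ₁) − τ₂ e^(−t/τ₂))/(τ₁ − τ₂)].
At t = 69.3: e^(−t/τ₁) = 0.12468, e^(−t/τ₂) = 0.048225.
C₂ = 3.83·[1 − (33.286·0.12468 − 22.857·0.048225)/(10.429)] = 3.83·0.70774 = 2.7106 g/L.

2.71 g/L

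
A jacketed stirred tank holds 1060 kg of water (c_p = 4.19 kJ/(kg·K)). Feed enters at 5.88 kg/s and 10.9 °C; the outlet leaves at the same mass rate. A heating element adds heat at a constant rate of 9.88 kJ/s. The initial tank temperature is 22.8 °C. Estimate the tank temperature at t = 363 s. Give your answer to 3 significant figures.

M c_p dT/dt = ṁ c_p (T_in − T) + Q̇.
Rearrange: dT/dt = (T_ss − T)/τ with τ = M/ṁ = 180.27 s and T_ss = T_in + Q̇/(ṁ c_p) = 11.301 °C.
Solution: T(t) = T_ss + (T₀ − T_ss) e^(−t/τ).
T(363) = 11.301 + (11.499)·e^(−363/180.27) = 11.301 + (11.499)·0.13350 = 12.836 °C.

12.8 °C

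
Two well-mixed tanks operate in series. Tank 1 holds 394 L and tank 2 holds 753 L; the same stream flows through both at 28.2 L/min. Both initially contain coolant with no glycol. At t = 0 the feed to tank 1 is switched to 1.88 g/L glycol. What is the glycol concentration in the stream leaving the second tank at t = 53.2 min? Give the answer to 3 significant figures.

1.39 g/L

Species balance on tank i: dCᵢ/dt = (Cᵢ₋₁ − Cᵢ)/τᵢ with τᵢ = Vᵢ/Q.
τ₁ = 394/28.2 = 13.972 min; τ₂ = 753/28.2 = 26.702 min.
Tank 1: C₁ = C_in(1 − e^(−t/τ₁)). Tank 2 (τ₁ ≠ τ₂): C₂ = C_in[1 − (τ₁ e^(−t/τ₁) − τ₂ e^(−t/τ₂))/(τ₁ − τ₂)].
At t = 53.2: e^(−t/τ₁) = 0.022199, e^(−t/τ₂) = 0.13637.
C₂ = 1.88·[1 − (13.972·0.022199 − 26.702·0.13637)/(-12.730)] = 1.88·0.73832 = 1.3880 g/L.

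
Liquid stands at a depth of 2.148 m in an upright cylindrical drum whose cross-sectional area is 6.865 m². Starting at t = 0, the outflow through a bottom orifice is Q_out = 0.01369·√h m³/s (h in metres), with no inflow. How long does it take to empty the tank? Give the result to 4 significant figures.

With no inflow, A dh/dt = −0.01369 √h.
Separate and integrate: 2(√h − √h₀) = −(0.01369/A) t.
Tank is empty when √h = 0: t_empty = 2A√h₀/0.01369.
t_empty = 2·6.865·√2.148/0.01369 = 13.7300·1.46561/0.01369 = 1469.89 s.

1470 s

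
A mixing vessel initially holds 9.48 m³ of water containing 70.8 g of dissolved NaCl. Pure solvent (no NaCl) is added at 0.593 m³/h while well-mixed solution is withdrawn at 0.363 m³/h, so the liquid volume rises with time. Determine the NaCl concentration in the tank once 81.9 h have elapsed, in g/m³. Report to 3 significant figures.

0.445 g/m³

Total volume: dV/dt = Q_in − Q_out = 0.23000 m³/h, so V(t) = 9.48 + 0.23000 t and V(81.9) = 28.317 m³.
Species balance (pure solvent in): dm/dt = −Q_out · m/V(t).
dm/m = −Q_out dt/(V₀ + 0.23000 t); integrating gives ln(m/m₀) = −(Q_out/(Q_in−Q_out)) ln(V/V₀).
m = m₀ (V₀/V)^(Q_out/(Q_in−Q_out)) = 70.8 × (9.48/28.317)^(1.5783) = 12.589 g.
C = m/V = 12.589/28.317 = 0.44456 g/m³.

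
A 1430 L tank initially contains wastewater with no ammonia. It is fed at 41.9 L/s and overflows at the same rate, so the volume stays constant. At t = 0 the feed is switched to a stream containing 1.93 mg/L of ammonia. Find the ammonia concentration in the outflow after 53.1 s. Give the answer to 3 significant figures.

Mass balance on the solute (V constant): V dC/dt = Q(C_in − C).
Time constant τ = V/Q = 1430/41.9 = 34.129 s.
Solution: C(t) = C_in + (C₀ − C_in) e^(−t/τ).
C(53.1) = 1.93 + (0 − 1.93)·e^(−53.1/34.129) = 1.93 + (-1.9300)·0.21101 = 1.5228 mg/L.

1.52 mg/L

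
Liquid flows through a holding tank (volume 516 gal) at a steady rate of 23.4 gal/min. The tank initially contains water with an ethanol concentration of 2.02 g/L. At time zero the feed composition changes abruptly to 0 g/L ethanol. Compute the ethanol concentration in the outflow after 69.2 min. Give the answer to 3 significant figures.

0.0876 g/L

Unsteady species balance (constant V, well mixed): V dC/dt = Q(C_in − C).
Time constant τ = V/Q = 516/23.4 = 22.051 min.
This is linear first-order; C(t) = C_in + (C₀ − C_in) e^(−t/τ).
C(69.2) = 0 + (2.02 − 0)·e^(−69.2/22.051) = 0 + (2.0200)·0.043363 = 0.087594 g/L.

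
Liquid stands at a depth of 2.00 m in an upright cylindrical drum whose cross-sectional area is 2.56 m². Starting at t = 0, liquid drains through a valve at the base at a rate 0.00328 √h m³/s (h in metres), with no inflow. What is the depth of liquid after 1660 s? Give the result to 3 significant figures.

0.123 m

Accumulation of liquid (constant cross-section A): A dh/dt = −0.00328 √h.
∫ h^(−1/2) dh = −(0.00328/A) ∫ dt, giving 2√h = 2√h₀ − (0.00328/A) t.
√h = √2.00 − 0.00328·1660/(2·2.56) = 1.4142 − 1.0634 = 0.35078.
h = 0.35078² = 0.12304 m.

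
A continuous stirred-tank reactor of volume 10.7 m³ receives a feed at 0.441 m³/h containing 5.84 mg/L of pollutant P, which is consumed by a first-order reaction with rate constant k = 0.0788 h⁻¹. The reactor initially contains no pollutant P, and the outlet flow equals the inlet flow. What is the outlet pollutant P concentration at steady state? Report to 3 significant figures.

2.01 mg/L

Species balance: V dC/dt = Q C_in − Q C − k V C.
At steady state: 0 = Q C_in − (Q + kV) C_ss, so C_ss = Q C_in/(Q + kV).
C_ss = 0.441·5.84/(0.441 + 0.0788·10.7) = 2.5754/1.2842 = 2.0055 mg/L.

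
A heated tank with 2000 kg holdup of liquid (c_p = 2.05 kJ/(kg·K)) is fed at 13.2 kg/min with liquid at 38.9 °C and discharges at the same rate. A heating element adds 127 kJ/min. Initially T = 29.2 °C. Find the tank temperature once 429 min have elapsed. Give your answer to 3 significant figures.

42.7 °C

M c_p dT/dt = ṁ c_p (T_in − T) + Q̇.
τ = M/ṁ = 151.52 min; T_ss = T_in + Q̇/(ṁ c_p) = 38.9 + 127/(13.2·2.05) = 43.593 °C.
This is linear first-order; T(t) = T_ss + (T₀ − T_ss) e^(−t/τ).
T(429) = 43.593 + (-14.393)·e^(−429/151.52) = 43.593 + (-14.393)·0.058930 = 42.745 °C.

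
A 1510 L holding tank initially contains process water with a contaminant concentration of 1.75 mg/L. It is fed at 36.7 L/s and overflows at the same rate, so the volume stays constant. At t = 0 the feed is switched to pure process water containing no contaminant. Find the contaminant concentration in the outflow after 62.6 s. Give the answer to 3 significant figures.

0.382 mg/L

Transient balance on the dissolved component: V dC/dt = Q(C_in − C).
Time constant τ = V/Q = 1510/36.7 = 41.144 s.
Integrating: C(t) = C_in + (C₀ − C_in) e^(−t/τ).
C(62.6) = 0 + (1.75 − 0)·e^(−62.6/41.144) = 0 + (1.7500)·0.21839 = 0.38218 mg/L.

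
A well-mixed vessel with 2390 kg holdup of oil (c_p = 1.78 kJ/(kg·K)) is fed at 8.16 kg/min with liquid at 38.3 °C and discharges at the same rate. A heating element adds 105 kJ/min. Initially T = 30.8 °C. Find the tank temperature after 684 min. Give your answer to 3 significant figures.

44.1 °C

M c_p dT/dt = ṁ c_p (T_in − T) + Q̇.
Rearrange: dT/dt = (T_ss − T)/τ with τ = M/ṁ = 292.89 min and T_ss = T_in + Q̇/(ṁ c_p) = 45.529 °C.
T approaches T_ss exponentially: T(t) = T_ss + (T₀ − T_ss) e^(−t/τ).
T(684) = 45.529 + (-14.729)·e^(−684/292.89) = 45.529 + (-14.729)·0.096778 = 44.104 °C.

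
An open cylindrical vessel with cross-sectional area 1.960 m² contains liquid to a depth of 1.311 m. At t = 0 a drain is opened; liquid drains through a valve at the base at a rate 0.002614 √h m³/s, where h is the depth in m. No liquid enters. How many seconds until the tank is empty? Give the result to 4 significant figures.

A dh/dt = −Q_out = −0.002614 √h.
This is separable: 2 d(√h)/dt = −0.002614/A, so √h = √h₀ − (0.002614/(2A)) t.
Tank is empty when √h = 0: t_empty = 2A√h₀/0.002614.
t_empty = 2·1.960·√1.311/0.002614 = 3.92000·1.14499/0.002614 = 1717.05 s.

1717 s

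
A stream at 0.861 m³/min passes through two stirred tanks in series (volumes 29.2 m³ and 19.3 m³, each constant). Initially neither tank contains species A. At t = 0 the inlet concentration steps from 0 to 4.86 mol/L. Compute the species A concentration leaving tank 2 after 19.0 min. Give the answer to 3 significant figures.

0.733 mol/L

Species balance on tank i: dCᵢ/dt = (Cᵢ₋₁ − Cᵢ)/τᵢ with τᵢ = Vᵢ/Q.
τ₁ = 29.2/0.861 = 33.914 min; τ₂ = 19.3/0.861 = 22.416 min.
Tank 1: C₁ = C_in(1 − e^(−t/τ₁)). Tank 2 (τ₁ ≠ τ₂): C₂ = C_in[1 − (τ₁ e^(−t/τ₁) − τ₂ e^(−t/τ₂))/(τ₁ − τ₂)].
At t = 19.0: e^(−t/τ₁) = 0.57107, e^(−t/τ₂) = 0.42843.
C₂ = 4.86·[1 − (33.914·0.57107 − 22.416·0.42843)/(11.498)] = 4.86·0.15086 = 0.73317 mol/L.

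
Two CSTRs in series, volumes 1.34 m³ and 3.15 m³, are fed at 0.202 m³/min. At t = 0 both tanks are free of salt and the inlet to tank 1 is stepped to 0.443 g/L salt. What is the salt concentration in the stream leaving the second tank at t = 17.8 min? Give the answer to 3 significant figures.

Time constants: τᵢ = Vᵢ/Q for each well-mixed tank.
τ₁ = 1.34/0.202 = 6.6337 min; τ₂ = 3.15/0.202 = 15.594 min.
Tank 1: C₁ = C_in(1 − e^(−t/τ₁)). Tank 2 (τ₁ ≠ τ₂): C₂ = C_in[1 − (τ₁ e^(−t/τ₁) − τ₂ e^(−t/τ₂))/(τ₁ − τ₂)].
At t = 17.8: e^(−t/τ₁) = 0.068338, e^(−t/τ₂) = 0.31935.
C₂ = 0.443·[1 − (6.6337·0.068338 − 15.594·0.31935)/(-8.9604)] = 0.443·0.49481 = 0.21920 g/L.

0.219 g/L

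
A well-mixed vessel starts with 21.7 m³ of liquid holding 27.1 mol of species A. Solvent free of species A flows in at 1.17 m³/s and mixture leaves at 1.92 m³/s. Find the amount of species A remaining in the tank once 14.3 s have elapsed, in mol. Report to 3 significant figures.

4.73 mol

Let m(t) be the amount of species A. Volume: V(t) = V₀ + (Q_in − Q_out) t = 21.7 − 0.75000 t; V(14.3) = 10.975 m³.
Species balance (pure solvent in): dm/dt = −Q_out · m/V(t).
Separate: dm/m = −Q_out dt/V(t) ⇒ ln(m/m₀) = −(Q_out/(Q_in−Q_out)) ln(V/V₀).
m = m₀ (V₀/V)^(Q_out/(Q_in−Q_out)) = 27.1 × (21.7/10.975)^(-2.5600) = 4.7323 mol.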